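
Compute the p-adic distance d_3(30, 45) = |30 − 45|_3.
d_3(30, 45) = 1/3

Step 1 — x − y = 30 − 45 = -15. Step 2 — v_3(-15) = 1 (factor: -15 = −(3^1 · 5); the sign does not affect v_p). Step 3 — |x − y|_3 = 3^{-1} = 1/3.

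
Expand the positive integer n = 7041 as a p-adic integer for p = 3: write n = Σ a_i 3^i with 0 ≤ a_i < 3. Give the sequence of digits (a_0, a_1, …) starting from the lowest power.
(a_0, a_1, …) = (0, 1, 2, 2, 2, 1, 0, 0, 1)

Repeated division by 3 gives the digits low-to-high: 7041 = 1·3^1 + 2·3^2 + 2·3^3 + 2·3^4 + 1·3^5 + 1·3^8. Digit sequence: (0, 1, 2, 2, 2, 1, 0, 0, 1).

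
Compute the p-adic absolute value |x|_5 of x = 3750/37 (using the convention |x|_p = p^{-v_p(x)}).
|3750/37|_5 = 1/625

Step 1 — compute v_5(x) by factoring powers of 5 out of the numerator and denominator: v_5(3750/37) = 4. Step 2 — apply |x|_p = p^{-v_p(x)} = 5^{-4} = 1/625.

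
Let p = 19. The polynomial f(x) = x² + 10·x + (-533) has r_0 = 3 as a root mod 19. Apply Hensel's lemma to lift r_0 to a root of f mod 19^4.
r_3 = 125707 (mod 130321)

Hensel: r_{i+1} = r_i − f(r_i)·(f′(r_i))^{-1} mod 19^{i+2}, f′(x) = 2x + 10. Iterate:
  r_0 = 3 (mod 19)
  r_1 = 79 (mod 361)
  r_2 = 2245 (mod 6859)
  r_3 = 125707 (mod 130321)
Final: r = 125707 satisfies f(r) ≡ 0 mod 19^4.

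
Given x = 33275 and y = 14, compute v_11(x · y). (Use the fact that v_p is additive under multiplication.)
v_11(465850) = 3

v_p(x) = 3 (factor: 33275 = 11^3 · 25); v_p(y) = 0 (factor: 14 = 11^0 · 14). Additivity: v_p(xy) = v_p(x) + v_p(y) = 3 + 0 = 3. (Direct check: xy = 465850 = 11^3 · (350).)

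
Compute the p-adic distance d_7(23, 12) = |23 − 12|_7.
d_7(23, 12) = 1

Step 1 — x − y = 23 − 12 = 11. Step 2 — v_7(11) = 0 (factor: 11 = (7^0 · 11); the sign does not affect v_p). Step 3 — |x − y|_7 = 7^{0} = 1.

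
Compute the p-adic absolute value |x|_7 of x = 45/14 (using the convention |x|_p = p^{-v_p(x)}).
|45/14|_7 = 7

Step 1 — compute v_7(x) by factoring powers of 7 out of the numerator and denominator: v_7(45/14) = -1. Step 2 — apply |x|_p = p^{-v_p(x)} = 7^{1} = 7.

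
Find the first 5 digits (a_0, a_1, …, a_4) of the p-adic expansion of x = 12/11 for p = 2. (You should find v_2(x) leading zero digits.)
(a_0, …, a_4) = (0, 0, 1, 0, 0)

v_2(12/11) = 2, so a_0 = ... = a_1 = 0. Factor out: x = 2^2 · u with u = 3/11 a unit in ℤ_2. Expand u iteratively via a_{v+i} = u_i mod 2, u_{i+1} = (u_i − a_{v+i})/2:
  u_0 = 3/11;  a_2 = 1;  u_1 = (u_0 − 1)/2 = -4/11
  u_1 = -4/11;  a_3 = 0;  u_2 = (u_1 − 0)/2 = -2/11
  u_2 = -2/11;  a_4 = 0;  u_3 = (u_2 − 0)/2 = -1/11
Digits: (0, 0, 1, 0, 0).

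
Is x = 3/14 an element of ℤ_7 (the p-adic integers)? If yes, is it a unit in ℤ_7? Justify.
x ∉ ℤ_7 (v_7(x) = -1 < 0)

ℤ_7 = {x ∈ ℚ_7 : v_7(x) ≥ 0} and ℤ_7^× = {x ∈ ℤ_7 : v_7(x) = 0}. Here v_7(3/14) = v_7(num) − v_7(den) = -1; compare against these criteria.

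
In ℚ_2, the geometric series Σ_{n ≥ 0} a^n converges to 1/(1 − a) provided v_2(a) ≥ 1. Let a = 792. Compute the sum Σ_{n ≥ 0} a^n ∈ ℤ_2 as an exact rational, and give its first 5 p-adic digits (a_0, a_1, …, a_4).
Σ a^n = 1/(1 − a) = -1/791;  first 5 digits = (1, 0, 0, 1, 1)

v_2(a) = 3 ≥ 1, so the series converges in ℤ_2 to 1/(1 − a) = 1/(1 − 792) = -1/791. Expand this rational in ℤ_2: compute digits iteratively via d_i = x_i mod 2, x_{i+1} = (x_i − d_i)/2. The first 5 digits are (1, 0, 0, 1, 1).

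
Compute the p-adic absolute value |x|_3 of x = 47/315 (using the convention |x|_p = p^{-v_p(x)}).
|47/315|_3 = 9

Step 1 — compute v_3(x) by factoring powers of 3 out of the numerator and denominator: v_3(47/315) = -2. Step 2 — apply |x|_p = p^{-v_p(x)} = 3^{2} = 9.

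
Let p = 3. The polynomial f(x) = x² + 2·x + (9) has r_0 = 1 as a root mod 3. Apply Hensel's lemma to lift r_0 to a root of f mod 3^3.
r_2 = 16 (mod 27)

Hensel: r_{i+1} = r_i − f(r_i)·(f′(r_i))^{-1} mod 3^{i+2}, f′(x) = 2x + 2. Iterate:
  r_0 = 1 (mod 3)
  r_1 = 7 (mod 9)
  r_2 = 16 (mod 27)
Final: r = 16 satisfies f(r) ≡ 0 mod 3^3.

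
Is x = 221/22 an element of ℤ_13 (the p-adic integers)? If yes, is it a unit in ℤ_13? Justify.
x ∈ ℤ_13 but not a unit; v_13(x) = 1 > 0

ℤ_13 = {x ∈ ℚ_13 : v_13(x) ≥ 0} and ℤ_13^× = {x ∈ ℤ_13 : v_13(x) = 0}. Here v_13(221/22) = v_13(num) − v_13(den) = 1; compare against these criteria.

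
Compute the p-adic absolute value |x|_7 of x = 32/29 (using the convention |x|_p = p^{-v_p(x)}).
|32/29|_7 = 1

Step 1 — compute v_7(x) by factoring powers of 7 out of the numerator and denominator: v_7(32/29) = 0. Step 2 — apply |x|_p = p^{-v_p(x)} = 7^{0} = 1.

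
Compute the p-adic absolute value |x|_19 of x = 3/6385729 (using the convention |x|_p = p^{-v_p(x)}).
|3/6385729|_19 = 130321

Step 1 — compute v_19(x) by factoring powers of 19 out of the numerator and denominator: v_19(3/6385729) = -4. Step 2 — apply |x|_p = p^{-v_p(x)} = 19^{4} = 130321.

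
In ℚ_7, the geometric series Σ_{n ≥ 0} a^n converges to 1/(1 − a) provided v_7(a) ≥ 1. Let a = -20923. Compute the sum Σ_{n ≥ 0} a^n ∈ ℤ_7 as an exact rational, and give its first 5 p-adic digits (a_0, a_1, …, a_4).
Σ a^n = 1/(1 − a) = 1/20924;  first 5 digits = (1, 0, 0, 2, 5)

v_7(a) = 3 ≥ 1, so the series converges in ℤ_7 to 1/(1 − a) = 1/(1 − (-20923)) = 1/20924. Expand this rational in ℤ_7: compute digits iteratively via d_i = x_i mod 7, x_{i+1} = (x_i − d_i)/7. The first 5 digits are (1, 0, 0, 2, 5).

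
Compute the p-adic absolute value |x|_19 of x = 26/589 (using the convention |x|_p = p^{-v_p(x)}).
|26/589|_19 = 19

Step 1 — compute v_19(x) by factoring powers of 19 out of the numerator and denominator: v_19(26/589) = -1. Step 2 — apply |x|_p = p^{-v_p(x)} = 19^{1} = 19.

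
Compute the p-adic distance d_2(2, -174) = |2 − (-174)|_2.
d_2(2, -174) = 1/16

Step 1 — x − y = 2 − (-174) = 176. Step 2 — v_2(176) = 4 (factor: 176 = (2^4 · 11); the sign does not affect v_p). Step 3 — |x − y|_2 = 2^{-4} = 1/16.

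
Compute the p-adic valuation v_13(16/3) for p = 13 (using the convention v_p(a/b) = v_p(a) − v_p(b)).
v_13(16/3) = 0

Factor powers of 13 from the numerator and denominator of the reduced fraction: 16 = 13^0 · 16 and 3 = 13^0 · 3. Apply v_p(a/b) = v_p(a) − v_p(b): v_13(16/3) = 0 − 0 = 0.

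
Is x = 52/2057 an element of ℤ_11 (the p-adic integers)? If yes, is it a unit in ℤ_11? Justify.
x ∉ ℤ_11 (v_11(x) = -2 < 0)

ℤ_11 = {x ∈ ℚ_11 : v_11(x) ≥ 0} and ℤ_11^× = {x ∈ ℤ_11 : v_11(x) = 0}. Here v_11(52/2057) = v_11(num) − v_11(den) = -2; compare against these criteria.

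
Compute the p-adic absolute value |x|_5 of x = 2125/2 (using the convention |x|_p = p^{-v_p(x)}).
|2125/2|_5 = 1/125

Step 1 — compute v_5(x) by factoring powers of 5 out of the numerator and denominator: v_5(2125/2) = 3. Step 2 — apply |x|_p = p^{-v_p(x)} = 5^{-3} = 1/125.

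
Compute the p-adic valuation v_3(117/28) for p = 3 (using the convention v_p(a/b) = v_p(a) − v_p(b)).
v_3(117/28) = 2

Factor powers of 3 from the numerator and denominator of the reduced fraction: 117 = 3^2 · 13 and 28 = 3^0 · 28. Apply v_p(a/b) = v_p(a) − v_p(b): v_3(117/28) = 2 − 0 = 2.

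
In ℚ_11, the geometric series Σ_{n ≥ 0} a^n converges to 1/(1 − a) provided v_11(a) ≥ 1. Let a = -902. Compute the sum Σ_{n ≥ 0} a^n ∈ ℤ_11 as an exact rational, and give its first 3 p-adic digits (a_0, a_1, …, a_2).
Σ a^n = 1/(1 − a) = 1/903;  first 3 digits = (1, 6, 6)

v_11(a) = 1 ≥ 1, so the series converges in ℤ_11 to 1/(1 − a) = 1/(1 − (-902)) = 1/903. Expand this rational in ℤ_11: compute digits iteratively via d_i = x_i mod 11, x_{i+1} = (x_i − d_i)/11. The first 3 digits are (1, 6, 6).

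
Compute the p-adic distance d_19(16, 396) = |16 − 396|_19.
d_19(16, 396) = 1/19

Step 1 — x − y = 16 − 396 = -380. Step 2 — v_19(-380) = 1 (factor: -380 = −(19^1 · 20); the sign does not affect v_p). Step 3 — |x − y|_19 = 19^{-1} = 1/19.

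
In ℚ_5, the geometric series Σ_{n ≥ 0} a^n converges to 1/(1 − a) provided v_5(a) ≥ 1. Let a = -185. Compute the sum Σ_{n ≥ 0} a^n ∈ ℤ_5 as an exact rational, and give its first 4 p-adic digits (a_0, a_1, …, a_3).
Σ a^n = 1/(1 − a) = 1/186;  first 4 digits = (1, 3, 1, 4)

v_5(a) = 1 ≥ 1, so the series converges in ℤ_5 to 1/(1 − a) = 1/(1 − (-185)) = 1/186. Expand this rational in ℤ_5: compute digits iteratively via d_i = x_i mod 5, x_{i+1} = (x_i − d_i)/5. The first 4 digits are (1, 3, 1, 4).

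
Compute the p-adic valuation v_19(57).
v_19(57) = 1

v_19(n) is the largest exponent k such that 19^k divides n. Factor out: 57 = 19^1 · 3. (Sign doesn't affect v_p.) So v_19(57) = 1.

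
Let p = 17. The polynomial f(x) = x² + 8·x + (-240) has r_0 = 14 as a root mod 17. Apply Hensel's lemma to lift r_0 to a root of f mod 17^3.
r_2 = 4893 (mod 4913)

Hensel: r_{i+1} = r_i − f(r_i)·(f′(r_i))^{-1} mod 17^{i+2}, f′(x) = 2x + 8. Iterate:
  r_0 = 14 (mod 17)
  r_1 = 269 (mod 289)
  r_2 = 4893 (mod 4913)
Final: r = 4893 satisfies f(r) ≡ 0 mod 17^3.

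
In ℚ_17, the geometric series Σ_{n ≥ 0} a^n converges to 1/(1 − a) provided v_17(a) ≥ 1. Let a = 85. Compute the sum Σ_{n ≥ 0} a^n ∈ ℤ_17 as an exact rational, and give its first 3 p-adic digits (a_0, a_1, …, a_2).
Σ a^n = 1/(1 − a) = -1/84;  first 3 digits = (1, 5, 8)

v_17(a) = 1 ≥ 1, so the series converges in ℤ_17 to 1/(1 − a) = 1/(1 − 85) = -1/84. Expand this rational in ℤ_17: compute digits iteratively via d_i = x_i mod 17, x_{i+1} = (x_i − d_i)/17. The first 3 digits are (1, 5, 8).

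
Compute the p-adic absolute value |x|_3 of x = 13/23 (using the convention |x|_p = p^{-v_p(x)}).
|13/23|_3 = 1

Step 1 — compute v_3(x) by factoring powers of 3 out of the numerator and denominator: v_3(13/23) = 0. Step 2 — apply |x|_p = p^{-v_p(x)} = 3^{0} = 1.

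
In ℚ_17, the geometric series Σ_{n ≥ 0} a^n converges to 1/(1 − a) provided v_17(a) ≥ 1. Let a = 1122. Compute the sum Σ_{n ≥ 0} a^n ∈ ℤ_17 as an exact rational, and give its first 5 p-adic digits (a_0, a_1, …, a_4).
Σ a^n = 1/(1 − a) = -1/1121;  first 5 digits = (1, 15, 7, 10, 10)

v_17(a) = 1 ≥ 1, so the series converges in ℤ_17 to 1/(1 − a) = 1/(1 − 1122) = -1/1121. Expand this rational in ℤ_17: compute digits iteratively via d_i = x_i mod 17, x_{i+1} = (x_i − d_i)/17. The first 5 digits are (1, 15, 7, 10, 10).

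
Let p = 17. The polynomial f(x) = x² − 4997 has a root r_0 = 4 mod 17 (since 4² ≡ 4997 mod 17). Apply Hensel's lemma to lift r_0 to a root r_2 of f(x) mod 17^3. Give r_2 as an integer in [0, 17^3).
r_2 = 157 (mod 4913)

Hensel's recurrence: r_{i+1} = r_i − f(r_i)·(f′(r_i))^{-1} mod 17^{i+2}, with f′(x) = 2x. Iterate:
  r_0 = 4 (mod 17)
  r_1 = 157 (mod 289)
  r_2 = 157 (mod 4913)
Final: r_2 = 157, and one checks f(r_2) ≡ 0 mod 17^3.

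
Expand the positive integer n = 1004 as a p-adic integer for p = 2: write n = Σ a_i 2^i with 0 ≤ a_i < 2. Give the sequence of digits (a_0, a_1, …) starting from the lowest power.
(a_0, a_1, …) = (0, 0, 1, 1, 0, 1, 1, 1, 1, 1)

Repeated division by 2 gives the digits low-to-high: 1004 = 1·2^2 + 1·2^3 + 1·2^5 + 1·2^6 + 1·2^7 + 1·2^8 + 1·2^9. Digit sequence: (0, 0, 1, 1, 0, 1, 1, 1, 1, 1).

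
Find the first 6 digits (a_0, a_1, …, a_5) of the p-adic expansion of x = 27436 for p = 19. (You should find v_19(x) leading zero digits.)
(a_0, …, a_5) = (0, 0, 0, 4, 0, 0)

v_19(27436) = 3, so a_0 = ... = a_2 = 0. Factor out: x = 19^3 · u with u = 4 a unit in ℤ_19. Expand u iteratively via a_{v+i} = u_i mod 19, u_{i+1} = (u_i − a_{v+i})/19:
  u_0 = 4;  a_3 = 4;  u_1 = (u_0 − 4)/19 = 0
  u_1 = 0;  a_4 = 0;  u_2 = (u_1 − 0)/19 = 0
  u_2 = 0;  a_5 = 0;  u_3 = (u_2 − 0)/19 = 0
Digits: (0, 0, 0, 4, 0, 0).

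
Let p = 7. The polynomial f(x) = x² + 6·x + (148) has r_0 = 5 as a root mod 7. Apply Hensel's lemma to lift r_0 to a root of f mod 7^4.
r_3 = 1251 (mod 2401)

Hensel: r_{i+1} = r_i − f(r_i)·(f′(r_i))^{-1} mod 7^{i+2}, f′(x) = 2x + 6. Iterate:
  r_0 = 5 (mod 7)
  r_1 = 26 (mod 49)
  r_2 = 222 (mod 343)
  r_3 = 1251 (mod 2401)
Final: r = 1251 satisfies f(r) ≡ 0 mod 7^4.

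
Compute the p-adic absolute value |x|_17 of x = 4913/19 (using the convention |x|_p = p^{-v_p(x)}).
|4913/19|_17 = 1/4913

Step 1 — compute v_17(x) by factoring powers of 17 out of the numerator and denominator: v_17(4913/19) = 3. Step 2 — apply |x|_p = p^{-v_p(x)} = 17^{-3} = 1/4913.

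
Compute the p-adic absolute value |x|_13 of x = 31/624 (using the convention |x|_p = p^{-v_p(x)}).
|31/624|_13 = 13

Step 1 — compute v_13(x) by factoring powers of 13 out of the numerator and denominator: v_13(31/624) = -1. Step 2 — apply |x|_p = p^{-v_p(x)} = 13^{1} = 13.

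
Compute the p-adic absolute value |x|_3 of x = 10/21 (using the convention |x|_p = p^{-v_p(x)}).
|10/21|_3 = 3

Step 1 — compute v_3(x) by factoring powers of 3 out of the numerator and denominator: v_3(10/21) = -1. Step 2 — apply |x|_p = p^{-v_p(x)} = 3^{1} = 3.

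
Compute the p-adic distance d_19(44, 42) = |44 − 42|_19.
d_19(44, 42) = 1

Step 1 — x − y = 44 − 42 = 2. Step 2 — v_19(2) = 0 (factor: 2 = (19^0 · 2); the sign does not affect v_p). Step 3 — |x − y|_19 = 19^{0} = 1.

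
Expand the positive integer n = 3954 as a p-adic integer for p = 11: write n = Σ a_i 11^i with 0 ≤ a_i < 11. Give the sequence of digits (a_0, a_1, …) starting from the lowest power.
(a_0, a_1, …) = (5, 7, 10, 2)

Repeated division by 11 gives the digits low-to-high: 3954 = 5 + 7·11^1 + 10·11^2 + 2·11^3. Digit sequence: (5, 7, 10, 2).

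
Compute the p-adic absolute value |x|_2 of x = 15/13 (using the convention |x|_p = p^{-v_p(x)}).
|15/13|_2 = 1

Step 1 — compute v_2(x) by factoring powers of 2 out of the numerator and denominator: v_2(15/13) = 0. Step 2 — apply |x|_p = p^{-v_p(x)} = 2^{0} = 1.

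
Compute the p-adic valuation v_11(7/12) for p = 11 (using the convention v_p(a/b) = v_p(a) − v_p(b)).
v_11(7/12) = 0

Factor powers of 11 from the numerator and denominator of the reduced fraction: 7 = 11^0 · 7 and 12 = 11^0 · 12. Apply v_p(a/b) = v_p(a) − v_p(b): v_11(7/12) = 0 − 0 = 0.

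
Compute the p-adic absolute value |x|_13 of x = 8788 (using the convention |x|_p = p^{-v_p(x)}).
|8788|_13 = 1/2197

Step 1 — compute v_13(x) by factoring powers of 13 out of the numerator and denominator: v_13(8788) = 3. Step 2 — apply |x|_p = p^{-v_p(x)} = 13^{-3} = 1/2197.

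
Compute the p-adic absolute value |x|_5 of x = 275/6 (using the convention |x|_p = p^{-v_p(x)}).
|275/6|_5 = 1/25

Step 1 — compute v_5(x) by factoring powers of 5 out of the numerator and denominator: v_5(275/6) = 2. Step 2 — apply |x|_p = p^{-v_p(x)} = 5^{-2} = 1/25.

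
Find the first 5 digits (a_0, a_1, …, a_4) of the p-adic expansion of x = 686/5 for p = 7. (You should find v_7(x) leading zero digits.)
(a_0, …, a_4) = (0, 0, 0, 6, 2)

v_7(686/5) = 3, so a_0 = ... = a_2 = 0. Factor out: x = 7^3 · u with u = 2/5 a unit in ℤ_7. Expand u iteratively via a_{v+i} = u_i mod 7, u_{i+1} = (u_i − a_{v+i})/7:
  u_0 = 2/5;  a_3 = 6;  u_1 = (u_0 − 6)/7 = -4/5
  u_1 = -4/5;  a_4 = 2;  u_2 = (u_1 − 2)/7 = -2/5
Digits: (0, 0, 0, 6, 2).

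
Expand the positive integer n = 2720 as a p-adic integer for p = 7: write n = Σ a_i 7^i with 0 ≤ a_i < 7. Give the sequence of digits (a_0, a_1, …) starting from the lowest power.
(a_0, a_1, …) = (4, 3, 6, 0, 1)

Repeated division by 7 gives the digits low-to-high: 2720 = 4 + 3·7^1 + 6·7^2 + 1·7^4. Digit sequence: (4, 3, 6, 0, 1).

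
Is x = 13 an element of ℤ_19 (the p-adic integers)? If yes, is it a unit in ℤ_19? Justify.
x ∈ ℤ_19^× (unit); v_19(x) = 0

ℤ_19 = {x ∈ ℚ_19 : v_19(x) ≥ 0} and ℤ_19^× = {x ∈ ℤ_19 : v_19(x) = 0}. Here v_19(13) = v_19(num) − v_19(den) = 0; compare against these criteria.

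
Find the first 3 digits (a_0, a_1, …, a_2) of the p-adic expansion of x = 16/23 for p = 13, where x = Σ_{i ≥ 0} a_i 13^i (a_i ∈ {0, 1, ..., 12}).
(a_0, …, a_2) = (12, 11, 7)

v_13(16/23) = 0 (numerator and denominator both coprime to 13), so x ∈ ℤ_13^×. Compute digits iteratively via a_i = x_i mod 13, x_{i+1} = (x_i − a_i)/13, with x_0 = x:
  x_0 = 16/23;  a_0 = 12;  x_1 = (x_0 − 12)/13 = -20/23
  x_1 = -20/23;  a_1 = 11;  x_2 = (x_1 − 11)/13 = -21/23
  x_2 = -21/23;  a_2 = 7;  x_3 = (x_2 − 7)/13 = -14/23
Digits: (12, 11, 7).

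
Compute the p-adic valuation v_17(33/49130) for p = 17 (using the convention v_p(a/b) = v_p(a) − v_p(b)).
v_17(33/49130) = -3

Factor powers of 17 from the numerator and denominator of the reduced fraction: 33 = 17^0 · 33 and 49130 = 17^3 · 10. Apply v_p(a/b) = v_p(a) − v_p(b): v_17(33/49130) = 0 − 3 = -3.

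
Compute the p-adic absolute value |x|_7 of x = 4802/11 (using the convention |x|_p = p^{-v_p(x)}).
|4802/11|_7 = 1/2401

Step 1 — compute v_7(x) by factoring powers of 7 out of the numerator and denominator: v_7(4802/11) = 4. Step 2 — apply |x|_p = p^{-v_p(x)} = 7^{-4} = 1/2401.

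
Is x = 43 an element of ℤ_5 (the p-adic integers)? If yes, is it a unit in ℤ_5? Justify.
x ∈ ℤ_5^× (unit); v_5(x) = 0

ℤ_5 = {x ∈ ℚ_5 : v_5(x) ≥ 0} and ℤ_5^× = {x ∈ ℤ_5 : v_5(x) = 0}. Here v_5(43) = v_5(num) − v_5(den) = 0; compare against these criteria.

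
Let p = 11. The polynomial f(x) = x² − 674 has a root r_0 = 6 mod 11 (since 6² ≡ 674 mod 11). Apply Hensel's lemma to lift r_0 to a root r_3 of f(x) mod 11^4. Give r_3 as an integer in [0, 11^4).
r_3 = 5847 (mod 14641)

Hensel's recurrence: r_{i+1} = r_i − f(r_i)·(f′(r_i))^{-1} mod 11^{i+2}, with f′(x) = 2x. Iterate:
  r_0 = 6 (mod 11)
  r_1 = 39 (mod 121)
  r_2 = 523 (mod 1331)
  r_3 = 5847 (mod 14641)
Final: r_3 = 5847, and one checks f(r_3) ≡ 0 mod 11^4.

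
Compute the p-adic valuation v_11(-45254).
v_11(-45254) = 3

v_11(n) is the largest exponent k such that 11^k divides n. Factor out: -45254 = -11^3 · 34. (Sign doesn't affect v_p.) So v_11(-45254) = 3.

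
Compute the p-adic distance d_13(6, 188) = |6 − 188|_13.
d_13(6, 188) = 1/13

Step 1 — x − y = 6 − 188 = -182. Step 2 — v_13(-182) = 1 (factor: -182 = −(13^1 · 14); the sign does not affect v_p). Step 3 — |x − y|_13 = 13^{-1} = 1/13.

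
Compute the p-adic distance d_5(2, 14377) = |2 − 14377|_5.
d_5(2, 14377) = 1/625

Step 1 — x − y = 2 − 14377 = -14375. Step 2 — v_5(-14375) = 4 (factor: -14375 = −(5^4 · 23); the sign does not affect v_p). Step 3 — |x − y|_5 = 5^{-4} = 1/625.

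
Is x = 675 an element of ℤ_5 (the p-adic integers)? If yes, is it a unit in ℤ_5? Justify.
x ∈ ℤ_5 but not a unit; v_5(x) = 2 > 0

ℤ_5 = {x ∈ ℚ_5 : v_5(x) ≥ 0} and ℤ_5^× = {x ∈ ℤ_5 : v_5(x) = 0}. Here v_5(675) = v_5(num) − v_5(den) = 2; compare against these criteria.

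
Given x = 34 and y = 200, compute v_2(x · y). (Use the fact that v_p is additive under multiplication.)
v_2(6800) = 4

v_p(x) = 1 (factor: 34 = 2^1 · 17); v_p(y) = 3 (factor: 200 = 2^3 · 25). Additivity: v_p(xy) = v_p(x) + v_p(y) = 1 + 3 = 4. (Direct check: xy = 6800 = 2^4 · (425).)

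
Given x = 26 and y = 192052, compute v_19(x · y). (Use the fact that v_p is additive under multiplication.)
v_19(4993352) = 3

v_p(x) = 0 (factor: 26 = 19^0 · 26); v_p(y) = 3 (factor: 192052 = 19^3 · 28). Additivity: v_p(xy) = v_p(x) + v_p(y) = 0 + 3 = 3. (Direct check: xy = 4993352 = 19^3 · (728).)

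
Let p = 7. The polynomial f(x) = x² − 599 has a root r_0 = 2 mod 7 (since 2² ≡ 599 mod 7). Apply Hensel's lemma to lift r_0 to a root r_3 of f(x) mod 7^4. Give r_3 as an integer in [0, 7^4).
r_3 = 702 (mod 2401)

Hensel's recurrence: r_{i+1} = r_i − f(r_i)·(f′(r_i))^{-1} mod 7^{i+2}, with f′(x) = 2x. Iterate:
  r_0 = 2 (mod 7)
  r_1 = 16 (mod 49)
  r_2 = 16 (mod 343)
  r_3 = 702 (mod 2401)
Final: r_3 = 702, and one checks f(r_3) ≡ 0 mod 7^4.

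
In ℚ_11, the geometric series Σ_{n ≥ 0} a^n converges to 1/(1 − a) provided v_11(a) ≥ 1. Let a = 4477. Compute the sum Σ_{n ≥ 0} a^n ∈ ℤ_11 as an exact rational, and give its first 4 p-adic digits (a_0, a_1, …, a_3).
Σ a^n = 1/(1 − a) = -1/4476;  first 4 digits = (1, 0, 4, 3)

v_11(a) = 2 ≥ 1, so the series converges in ℤ_11 to 1/(1 − a) = 1/(1 − 4477) = -1/4476. Expand this rational in ℤ_11: compute digits iteratively via d_i = x_i mod 11, x_{i+1} = (x_i − d_i)/11. The first 4 digits are (1, 0, 4, 3).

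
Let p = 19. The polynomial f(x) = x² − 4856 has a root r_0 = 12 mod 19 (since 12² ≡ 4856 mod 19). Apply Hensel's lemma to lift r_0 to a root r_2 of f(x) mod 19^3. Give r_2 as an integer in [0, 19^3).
r_2 = 2254 (mod 6859)

Hensel's recurrence: r_{i+1} = r_i − f(r_i)·(f′(r_i))^{-1} mod 19^{i+2}, with f′(x) = 2x. Iterate:
  r_0 = 12 (mod 19)
  r_1 = 88 (mod 361)
  r_2 = 2254 (mod 6859)
Final: r_2 = 2254, and one checks f(r_2) ≡ 0 mod 19^3.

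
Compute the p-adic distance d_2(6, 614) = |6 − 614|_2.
d_2(6, 614) = 1/32

Step 1 — x − y = 6 − 614 = -608. Step 2 — v_2(-608) = 5 (factor: -608 = −(2^5 · 19); the sign does not affect v_p). Step 3 — |x − y|_2 = 2^{-5} = 1/32.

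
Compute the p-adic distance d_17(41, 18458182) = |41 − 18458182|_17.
d_17(41, 18458182) = 1/1419857

Step 1 — x − y = 41 − 18458182 = -18458141. Step 2 — v_17(-18458141) = 5 (factor: -18458141 = −(17^5 · 13); the sign does not affect v_p). Step 3 — |x − y|_17 = 17^{-5} = 1/1419857.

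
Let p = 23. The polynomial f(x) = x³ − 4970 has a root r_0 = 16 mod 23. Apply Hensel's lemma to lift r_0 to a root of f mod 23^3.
r_2 = 8871 (mod 12167)

Hensel: r_{i+1} = r_i − f(r_i)/f′(r_i) mod 23^{i+2}, where f′(x) = 3x². Iterate:
  r_0 = 16 (mod 23)
  r_1 = 407 (mod 529)
  r_2 = 8871 (mod 12167)
Final: r = 8871 with f(r) ≡ 0 mod 23^3.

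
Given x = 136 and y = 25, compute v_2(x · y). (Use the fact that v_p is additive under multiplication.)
v_2(3400) = 3

v_p(x) = 3 (factor: 136 = 2^3 · 17); v_p(y) = 0 (factor: 25 = 2^0 · 25). Additivity: v_p(xy) = v_p(x) + v_p(y) = 3 + 0 = 3. (Direct check: xy = 3400 = 2^3 · (425).)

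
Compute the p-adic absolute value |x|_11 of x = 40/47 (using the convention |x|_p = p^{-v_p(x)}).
|40/47|_11 = 1

Step 1 — compute v_11(x) by factoring powers of 11 out of the numerator and denominator: v_11(40/47) = 0. Step 2 — apply |x|_p = p^{-v_p(x)} = 11^{0} = 1.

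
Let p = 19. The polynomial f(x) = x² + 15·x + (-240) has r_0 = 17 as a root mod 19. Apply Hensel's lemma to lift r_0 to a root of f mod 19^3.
r_2 = 2221 (mod 6859)

Hensel: r_{i+1} = r_i − f(r_i)·(f′(r_i))^{-1} mod 19^{i+2}, f′(x) = 2x + 15. Iterate:
  r_0 = 17 (mod 19)
  r_1 = 55 (mod 361)
  r_2 = 2221 (mod 6859)
Final: r = 2221 satisfies f(r) ≡ 0 mod 19^3.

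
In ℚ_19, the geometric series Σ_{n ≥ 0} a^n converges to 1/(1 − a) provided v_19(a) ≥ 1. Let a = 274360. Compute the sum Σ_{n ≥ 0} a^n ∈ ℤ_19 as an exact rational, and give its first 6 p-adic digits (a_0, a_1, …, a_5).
Σ a^n = 1/(1 − a) = -1/274359;  first 6 digits = (1, 0, 0, 2, 2, 0)

v_19(a) = 3 ≥ 1, so the series converges in ℤ_19 to 1/(1 − a) = 1/(1 − 274360) = -1/274359. Expand this rational in ℤ_19: compute digits iteratively via d_i = x_i mod 19, x_{i+1} = (x_i − d_i)/19. The first 6 digits are (1, 0, 0, 2, 2, 0).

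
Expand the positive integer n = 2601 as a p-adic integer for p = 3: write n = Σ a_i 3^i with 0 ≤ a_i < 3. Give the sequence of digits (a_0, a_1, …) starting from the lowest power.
(a_0, a_1, …) = (0, 0, 1, 0, 2, 1, 0, 1)

Repeated division by 3 gives the digits low-to-high: 2601 = 1·3^2 + 2·3^4 + 1·3^5 + 1·3^7. Digit sequence: (0, 0, 1, 0, 2, 1, 0, 1).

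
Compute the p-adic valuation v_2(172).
v_2(172) = 2

v_2(n) is the largest exponent k such that 2^k divides n. Factor out: 172 = 2^2 · 43. (Sign doesn't affect v_p.) So v_2(172) = 2.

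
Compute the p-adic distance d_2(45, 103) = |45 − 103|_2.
d_2(45, 103) = 1/2

Step 1 — x − y = 45 − 103 = -58. Step 2 — v_2(-58) = 1 (factor: -58 = −(2^1 · 29); the sign does not affect v_p). Step 3 — |x − y|_2 = 2^{-1} = 1/2.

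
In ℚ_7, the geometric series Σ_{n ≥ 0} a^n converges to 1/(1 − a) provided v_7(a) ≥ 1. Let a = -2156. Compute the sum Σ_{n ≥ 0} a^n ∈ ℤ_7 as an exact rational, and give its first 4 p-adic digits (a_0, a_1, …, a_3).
Σ a^n = 1/(1 − a) = 1/2157;  first 4 digits = (1, 0, 5, 0)

v_7(a) = 2 ≥ 1, so the series converges in ℤ_7 to 1/(1 − a) = 1/(1 − (-2156)) = 1/2157. Expand this rational in ℤ_7: compute digits iteratively via d_i = x_i mod 7, x_{i+1} = (x_i − d_i)/7. The first 4 digits are (1, 0, 5, 0).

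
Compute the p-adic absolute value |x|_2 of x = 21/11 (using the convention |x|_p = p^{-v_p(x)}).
|21/11|_2 = 1

Step 1 — compute v_2(x) by factoring powers of 2 out of the numerator and denominator: v_2(21/11) = 0. Step 2 — apply |x|_p = p^{-v_p(x)} = 2^{0} = 1.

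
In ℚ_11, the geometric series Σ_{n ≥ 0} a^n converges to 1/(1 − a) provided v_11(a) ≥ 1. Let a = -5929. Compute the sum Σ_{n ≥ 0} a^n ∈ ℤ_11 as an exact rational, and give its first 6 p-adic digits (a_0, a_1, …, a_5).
Σ a^n = 1/(1 − a) = 1/5930;  first 6 digits = (1, 0, 6, 6, 2, 9)

v_11(a) = 2 ≥ 1, so the series converges in ℤ_11 to 1/(1 − a) = 1/(1 − (-5929)) = 1/5930. Expand this rational in ℤ_11: compute digits iteratively via d_i = x_i mod 11, x_{i+1} = (x_i − d_i)/11. The first 6 digits are (1, 0, 6, 6, 2, 9).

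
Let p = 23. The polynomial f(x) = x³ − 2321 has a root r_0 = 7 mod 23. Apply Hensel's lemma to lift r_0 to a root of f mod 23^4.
r_3 = 263081 (mod 279841)

Hensel: r_{i+1} = r_i − f(r_i)/f′(r_i) mod 23^{i+2}, where f′(x) = 3x². Iterate:
  r_0 = 7 (mod 23)
  r_1 = 168 (mod 529)
  r_2 = 7574 (mod 12167)
  r_3 = 263081 (mod 279841)
Final: r = 263081 with f(r) ≡ 0 mod 23^4.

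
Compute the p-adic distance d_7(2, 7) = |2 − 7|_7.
d_7(2, 7) = 1

Step 1 — x − y = 2 − 7 = -5. Step 2 — v_7(-5) = 0 (factor: -5 = −(7^0 · 5); the sign does not affect v_p). Step 3 — |x − y|_7 = 7^{0} = 1.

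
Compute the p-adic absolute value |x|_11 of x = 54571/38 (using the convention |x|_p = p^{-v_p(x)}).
|54571/38|_11 = 1/1331

Step 1 — compute v_11(x) by factoring powers of 11 out of the numerator and denominator: v_11(54571/38) = 3. Step 2 — apply |x|_p = p^{-v_p(x)} = 11^{-3} = 1/1331.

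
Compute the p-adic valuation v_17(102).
v_17(102) = 1

v_17(n) is the largest exponent k such that 17^k divides n. Factor out: 102 = 17^1 · 6. (Sign doesn't affect v_p.) So v_17(102) = 1.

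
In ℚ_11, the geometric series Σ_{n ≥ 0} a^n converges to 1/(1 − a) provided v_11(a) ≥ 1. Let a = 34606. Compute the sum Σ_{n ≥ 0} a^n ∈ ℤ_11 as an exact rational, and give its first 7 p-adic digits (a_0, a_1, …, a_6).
Σ a^n = 1/(1 − a) = -1/34605;  first 7 digits = (1, 0, 0, 4, 2, 0, 5)

v_11(a) = 3 ≥ 1, so the series converges in ℤ_11 to 1/(1 − a) = 1/(1 − 34606) = -1/34605. Expand this rational in ℤ_11: compute digits iteratively via d_i = x_i mod 11, x_{i+1} = (x_i − d_i)/11. The first 7 digits are (1, 0, 0, 4, 2, 0, 5).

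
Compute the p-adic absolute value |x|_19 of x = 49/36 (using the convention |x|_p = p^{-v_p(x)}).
|49/36|_19 = 1

Step 1 — compute v_19(x) by factoring powers of 19 out of the numerator and denominator: v_19(49/36) = 0. Step 2 — apply |x|_p = p^{-v_p(x)} = 19^{0} = 1.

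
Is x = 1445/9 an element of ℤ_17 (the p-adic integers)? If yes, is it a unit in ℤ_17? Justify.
x ∈ ℤ_17 but not a unit; v_17(x) = 2 > 0

ℤ_17 = {x ∈ ℚ_17 : v_17(x) ≥ 0} and ℤ_17^× = {x ∈ ℤ_17 : v_17(x) = 0}. Here v_17(1445/9) = v_17(num) − v_17(den) = 2; compare against these criteria.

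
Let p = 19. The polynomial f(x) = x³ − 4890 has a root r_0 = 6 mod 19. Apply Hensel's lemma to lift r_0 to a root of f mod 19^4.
r_3 = 83340 (mod 130321)

Hensel: r_{i+1} = r_i − f(r_i)/f′(r_i) mod 19^{i+2}, where f′(x) = 3x². Iterate:
  r_0 = 6 (mod 19)
  r_1 = 310 (mod 361)
  r_2 = 1032 (mod 6859)
  r_3 = 83340 (mod 130321)
Final: r = 83340 with f(r) ≡ 0 mod 19^4.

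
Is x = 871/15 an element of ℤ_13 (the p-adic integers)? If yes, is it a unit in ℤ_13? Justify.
x ∈ ℤ_13 but not a unit; v_13(x) = 1 > 0

ℤ_13 = {x ∈ ℚ_13 : v_13(x) ≥ 0} and ℤ_13^× = {x ∈ ℤ_13 : v_13(x) = 0}. Here v_13(871/15) = v_13(num) − v_13(den) = 1; compare against these criteria.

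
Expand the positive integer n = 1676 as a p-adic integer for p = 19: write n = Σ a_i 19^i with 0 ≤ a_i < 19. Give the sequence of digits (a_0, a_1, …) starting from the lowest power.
(a_0, a_1, …) = (4, 12, 4)

Repeated division by 19 gives the digits low-to-high: 1676 = 4 + 12·19^1 + 4·19^2. Digit sequence: (4, 12, 4).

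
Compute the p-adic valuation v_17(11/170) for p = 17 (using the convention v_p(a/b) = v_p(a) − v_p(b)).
v_17(11/170) = -1

Factor powers of 17 from the numerator and denominator of the reduced fraction: 11 = 17^0 · 11 and 170 = 17^1 · 10. Apply v_p(a/b) = v_p(a) − v_p(b): v_17(11/170) = 0 − 1 = -1.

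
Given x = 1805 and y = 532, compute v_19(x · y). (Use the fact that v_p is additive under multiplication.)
v_19(960260) = 3

v_p(x) = 2 (factor: 1805 = 19^2 · 5); v_p(y) = 1 (factor: 532 = 19^1 · 28). Additivity: v_p(xy) = v_p(x) + v_p(y) = 2 + 1 = 3. (Direct check: xy = 960260 = 19^3 · (140).)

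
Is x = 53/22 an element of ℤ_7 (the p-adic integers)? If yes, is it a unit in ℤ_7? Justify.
x ∈ ℤ_7^× (unit); v_7(x) = 0

ℤ_7 = {x ∈ ℚ_7 : v_7(x) ≥ 0} and ℤ_7^× = {x ∈ ℤ_7 : v_7(x) = 0}. Here v_7(53/22) = v_7(num) − v_7(den) = 0; compare against these criteria.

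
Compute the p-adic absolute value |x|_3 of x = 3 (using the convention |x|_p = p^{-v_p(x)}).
|3|_3 = 1/3

Step 1 — compute v_3(x) by factoring powers of 3 out of the numerator and denominator: v_3(3) = 1. Step 2 — apply |x|_p = p^{-v_p(x)} = 3^{-1} = 1/3.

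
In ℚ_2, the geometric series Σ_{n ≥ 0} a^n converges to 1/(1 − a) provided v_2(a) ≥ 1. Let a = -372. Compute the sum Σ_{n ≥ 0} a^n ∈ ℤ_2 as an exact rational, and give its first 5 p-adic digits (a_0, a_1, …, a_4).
Σ a^n = 1/(1 − a) = 1/373;  first 5 digits = (1, 0, 1, 1, 1)

v_2(a) = 2 ≥ 1, so the series converges in ℤ_2 to 1/(1 − a) = 1/(1 − (-372)) = 1/373. Expand this rational in ℤ_2: compute digits iteratively via d_i = x_i mod 2, x_{i+1} = (x_i − d_i)/2. The first 5 digits are (1, 0, 1, 1, 1).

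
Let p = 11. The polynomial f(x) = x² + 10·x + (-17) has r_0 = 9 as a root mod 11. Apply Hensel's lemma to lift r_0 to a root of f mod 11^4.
r_3 = 9260 (mod 14641)

Hensel: r_{i+1} = r_i − f(r_i)·(f′(r_i))^{-1} mod 11^{i+2}, f′(x) = 2x + 10. Iterate:
  r_0 = 9 (mod 11)
  r_1 = 64 (mod 121)
  r_2 = 1274 (mod 1331)
  r_3 = 9260 (mod 14641)
Final: r = 9260 satisfies f(r) ≡ 0 mod 11^4.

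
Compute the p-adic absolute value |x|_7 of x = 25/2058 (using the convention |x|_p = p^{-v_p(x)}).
|25/2058|_7 = 343

Step 1 — compute v_7(x) by factoring powers of 7 out of the numerator and denominator: v_7(25/2058) = -3. Step 2 — apply |x|_p = p^{-v_p(x)} = 7^{3} = 343.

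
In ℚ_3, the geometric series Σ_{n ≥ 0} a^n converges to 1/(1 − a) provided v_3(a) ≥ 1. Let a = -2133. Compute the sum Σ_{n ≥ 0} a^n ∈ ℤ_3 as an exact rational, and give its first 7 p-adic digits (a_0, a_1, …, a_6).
Σ a^n = 1/(1 − a) = 1/2134;  first 7 digits = (1, 0, 0, 2, 0, 0, 1)

v_3(a) = 3 ≥ 1, so the series converges in ℤ_3 to 1/(1 − a) = 1/(1 − (-2133)) = 1/2134. Expand this rational in ℤ_3: compute digits iteratively via d_i = x_i mod 3, x_{i+1} = (x_i − d_i)/3. The first 7 digits are (1, 0, 0, 2, 0, 0, 1).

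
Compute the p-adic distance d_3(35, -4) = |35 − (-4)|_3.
d_3(35, -4) = 1/3

Step 1 — x − y = 35 − (-4) = 39. Step 2 — v_3(39) = 1 (factor: 39 = (3^1 · 13); the sign does not affect v_p). Step 3 — |x − y|_3 = 3^{-1} = 1/3.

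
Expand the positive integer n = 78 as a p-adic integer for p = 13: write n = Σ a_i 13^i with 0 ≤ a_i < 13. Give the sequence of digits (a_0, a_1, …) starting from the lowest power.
(a_0, a_1, …) = (0, 6)

Repeated division by 13 gives the digits low-to-high: 78 = 6·13^1. Digit sequence: (0, 6).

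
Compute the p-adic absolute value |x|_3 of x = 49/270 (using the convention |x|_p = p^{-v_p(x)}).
|49/270|_3 = 27

Step 1 — compute v_3(x) by factoring powers of 3 out of the numerator and denominator: v_3(49/270) = -3. Step 2 — apply |x|_p = p^{-v_p(x)} = 3^{3} = 27.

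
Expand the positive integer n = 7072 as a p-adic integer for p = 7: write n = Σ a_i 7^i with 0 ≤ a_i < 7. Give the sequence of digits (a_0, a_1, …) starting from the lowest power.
(a_0, a_1, …) = (2, 2, 4, 6, 2)

Repeated division by 7 gives the digits low-to-high: 7072 = 2 + 2·7^1 + 4·7^2 + 6·7^3 + 2·7^4. Digit sequence: (2, 2, 4, 6, 2).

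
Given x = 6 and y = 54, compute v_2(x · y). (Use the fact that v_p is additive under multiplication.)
v_2(324) = 2

v_p(x) = 1 (factor: 6 = 2^1 · 3); v_p(y) = 1 (factor: 54 = 2^1 · 27). Additivity: v_p(xy) = v_p(x) + v_p(y) = 1 + 1 = 2. (Direct check: xy = 324 = 2^2 · (81).)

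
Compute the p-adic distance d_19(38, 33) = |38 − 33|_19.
d_19(38, 33) = 1

Step 1 — x − y = 38 − 33 = 5. Step 2 — v_19(5) = 0 (factor: 5 = (19^0 · 5); the sign does not affect v_p). Step 3 — |x − y|_19 = 19^{0} = 1.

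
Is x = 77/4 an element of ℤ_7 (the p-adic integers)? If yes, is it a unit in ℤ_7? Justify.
x ∈ ℤ_7 but not a unit; v_7(x) = 1 > 0

ℤ_7 = {x ∈ ℚ_7 : v_7(x) ≥ 0} and ℤ_7^× = {x ∈ ℤ_7 : v_7(x) = 0}. Here v_7(77/4) = v_7(num) − v_7(den) = 1; compare against these criteria.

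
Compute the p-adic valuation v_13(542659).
v_13(542659) = 4

v_13(n) is the largest exponent k such that 13^k divides n. Factor out: 542659 = 13^4 · 19. (Sign doesn't affect v_p.) So v_13(542659) = 4.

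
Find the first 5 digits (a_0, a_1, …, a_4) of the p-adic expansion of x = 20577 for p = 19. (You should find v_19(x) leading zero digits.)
(a_0, …, a_4) = (0, 0, 0, 3, 0)

v_19(20577) = 3, so a_0 = ... = a_2 = 0. Factor out: x = 19^3 · u with u = 3 a unit in ℤ_19. Expand u iteratively via a_{v+i} = u_i mod 19, u_{i+1} = (u_i − a_{v+i})/19:
  u_0 = 3;  a_3 = 3;  u_1 = (u_0 − 3)/19 = 0
  u_1 = 0;  a_4 = 0;  u_2 = (u_1 − 0)/19 = 0
Digits: (0, 0, 0, 3, 0).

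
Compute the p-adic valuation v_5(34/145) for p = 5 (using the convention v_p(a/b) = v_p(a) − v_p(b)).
v_5(34/145) = -1

Factor powers of 5 from the numerator and denominator of the reduced fraction: 34 = 5^0 · 34 and 145 = 5^1 · 29. Apply v_p(a/b) = v_p(a) − v_p(b): v_5(34/145) = 0 − 1 = -1.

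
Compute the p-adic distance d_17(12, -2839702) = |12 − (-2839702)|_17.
d_17(12, -2839702) = 1/1419857

Step 1 — x − y = 12 − (-2839702) = 2839714. Step 2 — v_17(2839714) = 5 (factor: 2839714 = (17^5 · 2); the sign does not affect v_p). Step 3 — |x − y|_17 = 17^{-5} = 1/1419857.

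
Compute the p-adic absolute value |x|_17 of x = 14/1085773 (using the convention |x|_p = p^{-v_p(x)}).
|14/1085773|_17 = 83521

Step 1 — compute v_17(x) by factoring powers of 17 out of the numerator and denominator: v_17(14/1085773) = -4. Step 2 — apply |x|_p = p^{-v_p(x)} = 17^{4} = 83521.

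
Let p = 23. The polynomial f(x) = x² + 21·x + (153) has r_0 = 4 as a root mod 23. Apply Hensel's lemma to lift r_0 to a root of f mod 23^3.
r_2 = 9572 (mod 12167)

Hensel: r_{i+1} = r_i − f(r_i)·(f′(r_i))^{-1} mod 23^{i+2}, f′(x) = 2x + 21. Iterate:
  r_0 = 4 (mod 23)
  r_1 = 50 (mod 529)
  r_2 = 9572 (mod 12167)
Final: r = 9572 satisfies f(r) ≡ 0 mod 23^3.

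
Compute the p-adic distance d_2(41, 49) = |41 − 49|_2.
d_2(41, 49) = 1/8

Step 1 — x − y = 41 − 49 = -8. Step 2 — v_2(-8) = 3 (factor: -8 = −(2^3 · 1); the sign does not affect v_p). Step 3 — |x − y|_2 = 2^{-3} = 1/8.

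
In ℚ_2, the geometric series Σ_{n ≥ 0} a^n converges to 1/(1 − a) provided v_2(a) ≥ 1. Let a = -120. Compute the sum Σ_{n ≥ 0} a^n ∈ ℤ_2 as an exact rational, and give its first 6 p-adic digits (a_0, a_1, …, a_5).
Σ a^n = 1/(1 − a) = 1/121;  first 6 digits = (1, 0, 0, 1, 0, 0)

v_2(a) = 3 ≥ 1, so the series converges in ℤ_2 to 1/(1 − a) = 1/(1 − (-120)) = 1/121. Expand this rational in ℤ_2: compute digits iteratively via d_i = x_i mod 2, x_{i+1} = (x_i − d_i)/2. The first 6 digits are (1, 0, 0, 1, 0, 0).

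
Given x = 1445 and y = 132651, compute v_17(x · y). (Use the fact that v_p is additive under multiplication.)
v_17(191680695) = 5

v_p(x) = 2 (factor: 1445 = 17^2 · 5); v_p(y) = 3 (factor: 132651 = 17^3 · 27). Additivity: v_p(xy) = v_p(x) + v_p(y) = 2 + 3 = 5. (Direct check: xy = 191680695 = 17^5 · (135).)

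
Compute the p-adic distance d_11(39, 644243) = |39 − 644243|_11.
d_11(39, 644243) = 1/161051

Step 1 — x − y = 39 − 644243 = -644204. Step 2 — v_11(-644204) = 5 (factor: -644204 = −(11^5 · 4); the sign does not affect v_p). Step 3 — |x − y|_11 = 11^{-5} = 1/161051.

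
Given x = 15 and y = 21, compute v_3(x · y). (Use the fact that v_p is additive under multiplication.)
v_3(315) = 2

v_p(x) = 1 (factor: 15 = 3^1 · 5); v_p(y) = 1 (factor: 21 = 3^1 · 7). Additivity: v_p(xy) = v_p(x) + v_p(y) = 1 + 1 = 2. (Direct check: xy = 315 = 3^2 · (35).)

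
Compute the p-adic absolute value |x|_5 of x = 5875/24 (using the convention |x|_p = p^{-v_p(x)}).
|5875/24|_5 = 1/125

Step 1 — compute v_5(x) by factoring powers of 5 out of the numerator and denominator: v_5(5875/24) = 3. Step 2 — apply |x|_p = p^{-v_p(x)} = 5^{-3} = 1/125.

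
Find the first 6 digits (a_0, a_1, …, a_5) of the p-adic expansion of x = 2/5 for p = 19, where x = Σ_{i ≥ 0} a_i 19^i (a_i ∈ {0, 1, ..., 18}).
(a_0, …, a_5) = (8, 11, 7, 11, 7, 11)

v_19(2/5) = 0 (numerator and denominator both coprime to 19), so x ∈ ℤ_19^×. Compute digits iteratively via a_i = x_i mod 19, x_{i+1} = (x_i − a_i)/19, with x_0 = x:
  x_0 = 2/5;  a_0 = 8;  x_1 = (x_0 − 8)/19 = -2/5
  x_1 = -2/5;  a_1 = 11;  x_2 = (x_1 − 11)/19 = -3/5
  x_2 = -3/5;  a_2 = 7;  x_3 = (x_2 − 7)/19 = -2/5
  x_3 = -2/5;  a_3 = 11;  x_4 = (x_3 − 11)/19 = -3/5
  x_4 = -3/5;  a_4 = 7;  x_5 = (x_4 − 7)/19 = -2/5
  x_5 = -2/5;  a_5 = 11;  x_6 = (x_5 − 11)/19 = -3/5
Digits: (8, 11, 7, 11, 7, 11).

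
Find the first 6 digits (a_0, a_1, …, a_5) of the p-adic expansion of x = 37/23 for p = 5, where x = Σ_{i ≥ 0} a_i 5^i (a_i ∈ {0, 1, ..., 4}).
(a_0, …, a_5) = (4, 3, 3, 1, 4, 0)

v_5(37/23) = 0 (numerator and denominator both coprime to 5), so x ∈ ℤ_5^×. Compute digits iteratively via a_i = x_i mod 5, x_{i+1} = (x_i − a_i)/5, with x_0 = x:
  x_0 = 37/23;  a_0 = 4;  x_1 = (x_0 − 4)/5 = -11/23
  x_1 = -11/23;  a_1 = 3;  x_2 = (x_1 − 3)/5 = -16/23
  x_2 = -16/23;  a_2 = 3;  x_3 = (x_2 − 3)/5 = -17/23
  x_3 = -17/23;  a_3 = 1;  x_4 = (x_3 − 1)/5 = -8/23
  x_4 = -8/23;  a_4 = 4;  x_5 = (x_4 − 4)/5 = -20/23
  x_5 = -20/23;  a_5 = 0;  x_6 = (x_5 − 0)/5 = -4/23
Digits: (4, 3, 3, 1, 4, 0).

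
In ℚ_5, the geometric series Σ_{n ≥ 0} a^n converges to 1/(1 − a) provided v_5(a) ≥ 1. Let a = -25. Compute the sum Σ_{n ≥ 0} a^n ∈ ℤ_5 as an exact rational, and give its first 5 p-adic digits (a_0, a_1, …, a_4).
Σ a^n = 1/(1 − a) = 1/26;  first 5 digits = (1, 0, 4, 4, 0)

v_5(a) = 2 ≥ 1, so the series converges in ℤ_5 to 1/(1 − a) = 1/(1 − (-25)) = 1/26. Expand this rational in ℤ_5: compute digits iteratively via d_i = x_i mod 5, x_{i+1} = (x_i − d_i)/5. The first 5 digits are (1, 0, 4, 4, 0).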